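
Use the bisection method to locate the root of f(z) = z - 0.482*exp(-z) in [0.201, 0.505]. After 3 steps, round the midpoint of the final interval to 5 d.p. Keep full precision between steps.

0.33400

f(0.201000) = -0.193234, f(0.505000) = 0.214110 (opposite signs)
step 1: m = 0.353000, f(m) = 0.014358 > 0 → root in [0.201000, 0.353000]
step 2: m = 0.277000, f(m) = -0.088382 < 0 → root in [0.277000, 0.353000]
step 3: m = 0.315000, f(m) = -0.036758 < 0 → root in [0.315000, 0.353000]
Midpoint of [0.315000, 0.353000] = 0.334000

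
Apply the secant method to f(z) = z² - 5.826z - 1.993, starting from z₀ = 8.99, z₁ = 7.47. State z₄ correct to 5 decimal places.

6.15299

f(z_0) = 26.451360, f(z_1) = 10.287680
z_2 = 7.470000 - (10.287680)·(7.470000 - 8.990000)/(10.287680 - (26.451360)) = 6.502567; f(z_2) = 2.406424
z_3 = 6.502567 - (2.406424)·(6.502567 - 7.470000)/(2.406424 - (10.287680)) = 6.207176; f(z_3) = 0.373027
z_4 = 6.207176 - (0.373027)·(6.207176 - 6.502567)/(0.373027 - (2.406424)) = 6.152987; f(z_4) = 0.018944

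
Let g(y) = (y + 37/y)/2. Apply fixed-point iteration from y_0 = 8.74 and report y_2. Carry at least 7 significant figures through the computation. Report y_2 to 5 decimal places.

6.09534

y_1 = g(8.740000) = 6.486705
y_2 = g(6.486705) = 6.095340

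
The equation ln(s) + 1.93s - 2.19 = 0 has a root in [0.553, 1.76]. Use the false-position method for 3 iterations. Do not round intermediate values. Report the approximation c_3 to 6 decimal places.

1.090690

False-position update: c = (a·f(b) − b·f(a))/(f(b) − f(a)); replace the endpoint whose sign matches f(c).
f(0.553000) = -1.715107, f(1.760000) = 1.772114
step 1: c = 1.146634, f(c) = 0.159836 > 0 → new bracket [0.553000, 1.146634]
step 2: c = 1.096028, f(c) = 0.017027 > 0 → new bracket [0.553000, 1.096028]
step 3: c = 1.090690, f(c) = 0.001842 > 0 → new bracket [0.553000, 1.090690]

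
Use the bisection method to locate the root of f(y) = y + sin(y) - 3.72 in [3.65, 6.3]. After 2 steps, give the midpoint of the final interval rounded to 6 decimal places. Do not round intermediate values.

f(3.650000) = -0.556787, f(6.300000) = 2.596814 (opposite signs)
step 1: m = 4.975000, f(m) = 0.289285 > 0 → root in [3.650000, 4.975000]
step 2: m = 4.312500, f(m) = -0.328604 < 0 → root in [4.312500, 4.975000]
Midpoint of [4.312500, 4.975000] = 4.643750

4.643750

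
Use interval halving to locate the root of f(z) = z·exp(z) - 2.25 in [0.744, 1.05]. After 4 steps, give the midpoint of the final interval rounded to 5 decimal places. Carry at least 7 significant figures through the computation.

f(0.744000) = -0.684374, f(1.050000) = 0.750534 (opposite signs)
step 1: m = 0.897000, f(m) = -0.050345 < 0 → root in [0.897000, 1.050000]
step 2: m = 0.973500, f(m) = 0.327043 > 0 → root in [0.897000, 0.973500]
step 3: m = 0.935250, f(m) = 0.132877 > 0 → root in [0.897000, 0.935250]
step 4: m = 0.916125, f(m) = 0.039933 > 0 → root in [0.897000, 0.916125]
Midpoint of [0.897000, 0.916125] = 0.906563

0.90656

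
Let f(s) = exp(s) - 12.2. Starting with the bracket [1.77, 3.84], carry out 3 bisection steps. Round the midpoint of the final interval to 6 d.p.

f(1.770000) = -6.329147, f(3.840000) = 34.325474 (opposite signs)
step 1: m = 2.805000, f(m) = 4.327076 > 0 → root in [1.770000, 2.805000]
step 2: m = 2.287500, f(m) = -2.349719 < 0 → root in [2.287500, 2.805000]
step 3: m = 2.546250, f(m) = 0.559167 > 0 → root in [2.287500, 2.546250]
Midpoint of [2.287500, 2.546250] = 2.416875

2.416875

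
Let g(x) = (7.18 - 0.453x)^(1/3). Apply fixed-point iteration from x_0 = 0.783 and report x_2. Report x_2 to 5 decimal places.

x_1 = g(0.783000) = 1.896883
x_2 = g(1.896883) = 1.848937

1.84894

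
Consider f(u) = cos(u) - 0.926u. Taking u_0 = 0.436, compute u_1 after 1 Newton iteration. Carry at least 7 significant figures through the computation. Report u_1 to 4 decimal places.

0.8088

Newton update: u ← u − f(u)/f'(u).
f'(u) = -sin(u) - 0.926
u_0 = 0.436000: f = 0.502712, f' = -1.348317 → u_1 = 0.436000 - (0.502712)/(-1.348317) = 0.808844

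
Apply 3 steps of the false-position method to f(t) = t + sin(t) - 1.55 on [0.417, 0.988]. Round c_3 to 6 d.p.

0.819383

False-position update: c = (a·f(b) − b·f(a))/(f(b) − f(a)); replace the endpoint whose sign matches f(c).
f(0.417000) = -0.727981, f(0.988000) = 0.272927
step 1: c = 0.832300, f(c) = 0.021782 > 0 → new bracket [0.417000, 0.832300]
step 2: c = 0.820235, f(c) = 0.001541 > 0 → new bracket [0.417000, 0.820235]
step 3: c = 0.819383, f(c) = 0.000108 > 0 → new bracket [0.417000, 0.819383]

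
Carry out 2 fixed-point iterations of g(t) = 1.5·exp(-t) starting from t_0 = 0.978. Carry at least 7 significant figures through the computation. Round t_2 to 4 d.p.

t_1 = g(0.978000) = 0.564094
t_2 = g(0.564094) = 0.853313

0.8533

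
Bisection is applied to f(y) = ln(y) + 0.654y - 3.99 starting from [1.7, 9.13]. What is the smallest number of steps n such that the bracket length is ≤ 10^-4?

Initial width b − a = 9.13 − 1.7 = 7.430000.
After n steps the width is (b−a)/2^n; need (b−a)/2^n ≤ 10^-4.
So n ≥ log₂(7.430000/10^-4) = log₂(74300.0000) ≈ 16.1811.
Hence n = 17.

17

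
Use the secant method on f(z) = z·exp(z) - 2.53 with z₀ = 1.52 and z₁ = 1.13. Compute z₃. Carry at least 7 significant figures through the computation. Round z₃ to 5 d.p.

Secant update: z_(k+1) = z_k − f(z_k)·(z_k − z_(k-1))/(f(z_k) − f(z_(k-1))).
f(z_0) = 4.419782, f(z_1) = 0.968092
z_2 = 1.130000 - (0.968092)·(1.130000 - 1.520000)/(0.968092 - (4.419782)) = 1.020617; f(z_2) = 0.302117
z_3 = 1.020617 - (0.302117)·(1.020617 - 1.130000)/(0.302117 - (0.968092)) = 0.970996; f(z_3) = 0.033986

0.97100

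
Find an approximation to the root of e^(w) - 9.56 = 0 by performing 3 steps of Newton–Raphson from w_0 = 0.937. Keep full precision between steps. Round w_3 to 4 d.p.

2.4371

f'(w) = e^(w)
w_0 = 0.937000: f = -7.007687, f' = 2.552313 → w_1 = 0.937000 - (-7.007687)/(2.552313) = 3.682622
w_1 = 3.682622: f = 30.190489, f' = 39.750489 → w_2 = 3.682622 - (30.190489)/(39.750489) = 2.923122
w_2 = 2.923122: f = 9.039270, f' = 18.599270 → w_3 = 2.923122 - (9.039270)/(18.599270) = 2.437121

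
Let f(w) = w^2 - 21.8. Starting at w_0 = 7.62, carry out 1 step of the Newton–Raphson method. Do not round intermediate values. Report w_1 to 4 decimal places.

Newton update: w ← w − f(w)/f'(w).
f'(w) = 2w
w_0 = 7.620000: f = 36.264400, f' = 15.240000 → w_1 = 7.620000 - (36.264400)/(15.240000) = 5.240446

5.2404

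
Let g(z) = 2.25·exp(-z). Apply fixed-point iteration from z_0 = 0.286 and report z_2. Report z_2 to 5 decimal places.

0.41503

z_1 = g(0.286000) = 1.690341
z_2 = g(1.690341) = 0.415027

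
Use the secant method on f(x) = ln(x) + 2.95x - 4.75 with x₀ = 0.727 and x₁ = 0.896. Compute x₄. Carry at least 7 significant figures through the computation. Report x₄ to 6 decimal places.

Secant update: x_(k+1) = x_k − f(x_k)·(x_k − x_(k-1))/(f(x_k) − f(x_(k-1))).
f(x_0) = -2.924179, f(x_1) = -2.216615
x_2 = 0.896000 - (-2.216615)·(0.896000 - 0.727000)/(-2.216615 - (-2.924179)) = 1.425433; f(x_2) = -0.190496
x_3 = 1.425433 - (-0.190496)·(1.425433 - 0.896000)/(-0.190496 - (-2.216615)) = 1.475211; f(x_3) = -0.009328
x_4 = 1.475211 - (-0.009328)·(1.475211 - 1.425433)/(-0.009328 - (-0.190496)) = 1.477774; f(x_4) = -0.000031

1.477774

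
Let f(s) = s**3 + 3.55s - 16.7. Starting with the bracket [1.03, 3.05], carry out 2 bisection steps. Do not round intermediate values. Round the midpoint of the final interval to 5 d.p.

2.29250

f(1.030000) = -11.950773, f(3.050000) = 22.500125 (opposite signs)
step 1: m = 2.040000, f(m) = -0.968336 < 0 → root in [2.040000, 3.050000]
step 2: m = 2.545000, f(m) = 8.818779 > 0 → root in [2.040000, 2.545000]
Midpoint of [2.040000, 2.545000] = 2.292500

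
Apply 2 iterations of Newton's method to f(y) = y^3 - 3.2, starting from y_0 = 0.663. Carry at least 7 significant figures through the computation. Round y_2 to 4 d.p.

2.0420

f'(y) = 3y^2
y_0 = 0.663000: f = -2.908566, f' = 1.318707 → y_1 = 0.663000 - (-2.908566)/(1.318707) = 2.868619
y_1 = 2.868619: f = 20.405804, f' = 24.686932 → y_2 = 2.868619 - (20.405804)/(24.686932) = 2.042036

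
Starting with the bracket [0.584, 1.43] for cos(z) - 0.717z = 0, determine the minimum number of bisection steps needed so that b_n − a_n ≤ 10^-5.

Initial width b − a = 1.43 − 0.584 = 0.846000.
After n steps the width is (b−a)/2^n; need (b−a)/2^n ≤ 10^-5.
So n ≥ log₂(0.846000/10^-5) = log₂(84600.0000) ≈ 16.3684.
Hence n = 17.

17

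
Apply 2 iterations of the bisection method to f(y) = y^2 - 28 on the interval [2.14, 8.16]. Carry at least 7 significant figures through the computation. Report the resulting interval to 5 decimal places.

f(2.140000) = -23.420400, f(8.160000) = 38.585600 (opposite signs)
step 1: m = 5.150000, f(m) = -1.477500 < 0 → root in [5.150000, 8.160000]
step 2: m = 6.655000, f(m) = 16.289025 > 0 → root in [5.150000, 6.655000]

[5.15000, 6.65500]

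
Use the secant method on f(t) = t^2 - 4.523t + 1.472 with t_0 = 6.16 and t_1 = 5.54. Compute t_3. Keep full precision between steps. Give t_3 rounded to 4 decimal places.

4.2635

f(t_0) = 11.555920, f(t_1) = 7.106180
t_2 = 5.540000 - (7.106180)·(5.540000 - 6.160000)/(7.106180 - (11.555920)) = 4.549868; f(t_2) = 1.594244
t_3 = 4.549868 - (1.594244)·(4.549868 - 5.540000)/(1.594244 - (7.106180)) = 4.263487; f(t_3) = 0.365569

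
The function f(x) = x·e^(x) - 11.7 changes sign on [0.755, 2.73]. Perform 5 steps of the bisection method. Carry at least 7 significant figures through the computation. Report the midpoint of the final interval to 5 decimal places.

f(0.755000) = -10.093653, f(2.730000) = 30.158782 (opposite signs)
step 1: m = 1.742500, f(m) = -1.747529 < 0 → root in [1.742500, 2.730000]
step 2: m = 2.236250, f(m) = 9.227213 > 0 → root in [1.742500, 2.236250]
step 3: m = 1.989375, f(m) = 2.844247 > 0 → root in [1.742500, 1.989375]
step 4: m = 1.865937, f(m) = 0.357672 > 0 → root in [1.742500, 1.865937]
step 5: m = 1.804219, f(m) = -0.738968 < 0 → root in [1.804219, 1.865937]
Midpoint of [1.804219, 1.865937] = 1.835078

1.83508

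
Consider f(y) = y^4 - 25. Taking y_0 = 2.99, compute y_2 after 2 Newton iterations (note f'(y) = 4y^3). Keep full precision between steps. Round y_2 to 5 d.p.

2.26882

Newton update: y ← y − f(y)/f'(y).
y_0 = 2.990000: f = 54.925388, f' = 106.923596 → y_1 = 2.990000 - (54.925388)/(106.923596) = 2.476312
y_1 = 2.476312: f = 12.602898, f' = 60.740167 → y_2 = 2.476312 - (12.602898)/(60.740167) = 2.268823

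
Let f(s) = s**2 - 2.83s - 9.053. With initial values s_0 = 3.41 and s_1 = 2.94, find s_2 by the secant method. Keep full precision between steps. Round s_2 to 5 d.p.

f(s_0) = -7.075200, f(s_1) = -8.729600
s_2 = 2.940000 - (-8.729600)·(2.940000 - 3.410000)/(-8.729600 - (-7.075200)) = 5.420000; f(s_2) = 4.984800

5.42000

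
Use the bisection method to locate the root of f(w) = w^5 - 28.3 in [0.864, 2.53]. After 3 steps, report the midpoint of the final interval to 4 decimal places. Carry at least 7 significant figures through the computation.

2.0094

f(0.864000) = -27.818531, f(2.530000) = 75.357948 (opposite signs)
step 1: m = 1.697000, f(m) = -14.226270 < 0 → root in [1.697000, 2.530000]
step 2: m = 2.113500, f(m) = 13.870744 > 0 → root in [1.697000, 2.113500]
step 3: m = 1.905250, f(m) = -3.195022 < 0 → root in [1.905250, 2.113500]
Midpoint of [1.905250, 2.113500] = 2.009375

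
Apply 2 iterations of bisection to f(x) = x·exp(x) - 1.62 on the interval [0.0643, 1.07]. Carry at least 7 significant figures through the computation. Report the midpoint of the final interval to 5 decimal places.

f(0.064300) = -1.551430, f(1.070000) = 1.499456 (opposite signs)
step 1: m = 0.567150, f(m) = -0.619981 < 0 → root in [0.567150, 1.070000]
step 2: m = 0.818575, f(m) = 0.235928 > 0 → root in [0.567150, 0.818575]
Midpoint of [0.567150, 0.818575] = 0.692863

0.69286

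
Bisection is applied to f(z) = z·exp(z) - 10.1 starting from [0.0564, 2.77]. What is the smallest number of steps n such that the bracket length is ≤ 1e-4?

15

Initial width b − a = 2.77 − 0.0564 = 2.713600.
After n steps the width is (b−a)/2^n; need (b−a)/2^n ≤ 1e-4.
So n ≥ log₂(2.713600/1e-4) = log₂(27136.0000) ≈ 14.7279.
Hence n = 15.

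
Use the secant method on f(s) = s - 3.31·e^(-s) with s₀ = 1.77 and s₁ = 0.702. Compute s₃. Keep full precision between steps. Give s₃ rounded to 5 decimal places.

1.10816

f(s_0) = 1.206198, f(s_1) = -0.938413
s_2 = 0.702000 - (-0.938413)·(0.702000 - 1.770000)/(-0.938413 - (1.206198)) = 1.169323; f(s_2) = 0.141312
s_3 = 1.169323 - (0.141312)·(1.169323 - 0.702000)/(0.141312 - (-0.938413)) = 1.108161; f(s_3) = 0.015312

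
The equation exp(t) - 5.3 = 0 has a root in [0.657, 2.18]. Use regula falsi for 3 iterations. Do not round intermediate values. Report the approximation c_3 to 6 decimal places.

f(0.657000) = -3.371003, f(2.180000) = 3.546306
step 1: c = 1.399202, f(c) = -1.248037 < 0 → new bracket [1.399202, 2.180000]
step 2: c = 1.602455, f(c) = -0.334795 < 0 → new bracket [1.602455, 2.180000]
step 3: c = 1.652275, f(c) = -0.081159 < 0 → new bracket [1.652275, 2.180000]

1.652275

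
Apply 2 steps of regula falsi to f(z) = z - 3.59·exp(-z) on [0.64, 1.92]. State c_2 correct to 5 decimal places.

f(0.640000) = -1.252980, f(1.920000) = 1.393681
step 1: c = 1.245976, f(c) = 0.213277 > 0 → new bracket [0.640000, 1.245976]
step 2: c = 1.157833, f(c) = 0.029976 > 0 → new bracket [0.640000, 1.157833]

1.15783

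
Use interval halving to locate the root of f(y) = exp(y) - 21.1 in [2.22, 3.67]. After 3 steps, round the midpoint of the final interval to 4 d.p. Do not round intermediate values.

f(2.220000) = -11.892669, f(3.670000) = 18.151906 (opposite signs)
step 1: m = 2.945000, f(m) = -2.089338 < 0 → root in [2.945000, 3.670000]
step 2: m = 3.307500, f(m) = 6.216748 > 0 → root in [2.945000, 3.307500]
step 3: m = 3.126250, f(m) = 1.688363 > 0 → root in [2.945000, 3.126250]
Midpoint of [2.945000, 3.126250] = 3.035625

3.0356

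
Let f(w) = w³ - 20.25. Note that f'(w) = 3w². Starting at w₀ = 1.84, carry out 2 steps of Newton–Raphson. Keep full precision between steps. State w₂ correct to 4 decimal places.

Newton update: w ← w − f(w)/f'(w).
w_0 = 1.840000: f = -14.020496, f' = 10.156800 → w_1 = 1.840000 - (-14.020496)/(10.156800) = 3.220405
w_1 = 3.220405: f = 13.148843, f' = 31.113022 → w_2 = 3.220405 - (13.148843)/(31.113022) = 2.797789

2.7978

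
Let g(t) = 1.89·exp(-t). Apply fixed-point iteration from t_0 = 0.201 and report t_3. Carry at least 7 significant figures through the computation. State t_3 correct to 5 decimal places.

t_1 = g(0.201000) = 1.545854
t_2 = g(1.545854) = 0.402815
t_3 = g(0.402815) = 1.263343

1.26334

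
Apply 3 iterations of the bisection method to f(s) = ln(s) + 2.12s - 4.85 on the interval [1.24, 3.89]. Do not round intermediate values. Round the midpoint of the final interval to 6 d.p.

f(1.240000) = -2.006089, f(3.890000) = 4.755209 (opposite signs)
step 1: m = 2.565000, f(m) = 1.529758 > 0 → root in [1.240000, 2.565000]
step 2: m = 1.902500, f(m) = -0.173531 < 0 → root in [1.902500, 2.565000]
step 3: m = 2.233750, f(m) = 0.689232 > 0 → root in [1.902500, 2.233750]
Midpoint of [1.902500, 2.233750] = 2.068125

2.068125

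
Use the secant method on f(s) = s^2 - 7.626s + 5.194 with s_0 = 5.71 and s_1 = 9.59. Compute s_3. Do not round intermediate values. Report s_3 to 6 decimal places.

6.737180

f(s_0) = -5.746360, f(s_1) = 24.028760
s_2 = 9.590000 - (24.028760)·(9.590000 - 5.710000)/(24.028760 - (-5.746360)) = 6.458809; f(s_2) = -2.344664
s_3 = 6.458809 - (-2.344664)·(6.458809 - 9.590000)/(-2.344664 - (24.028760)) = 6.737180; f(s_3) = -0.794142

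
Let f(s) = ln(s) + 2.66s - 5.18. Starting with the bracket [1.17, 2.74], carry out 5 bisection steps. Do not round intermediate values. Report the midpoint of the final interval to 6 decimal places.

f(1.170000) = -1.910796, f(2.740000) = 3.116358 (opposite signs)
step 1: m = 1.955000, f(m) = 0.690690 > 0 → root in [1.170000, 1.955000]
step 2: m = 1.562500, f(m) = -0.577463 < 0 → root in [1.562500, 1.955000]
step 3: m = 1.758750, f(m) = 0.062878 > 0 → root in [1.562500, 1.758750]
step 4: m = 1.660625, f(m) = -0.255543 < 0 → root in [1.660625, 1.758750]
step 5: m = 1.709688, f(m) = -0.095921 < 0 → root in [1.709688, 1.758750]
Midpoint of [1.709688, 1.758750] = 1.734219

1.734219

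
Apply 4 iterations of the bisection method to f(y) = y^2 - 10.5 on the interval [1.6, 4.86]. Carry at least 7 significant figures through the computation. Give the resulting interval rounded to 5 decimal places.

f(1.600000) = -7.940000, f(4.860000) = 13.119600 (opposite signs)
step 1: m = 3.230000, f(m) = -0.067100 < 0 → root in [3.230000, 4.860000]
step 2: m = 4.045000, f(m) = 5.862025 > 0 → root in [3.230000, 4.045000]
step 3: m = 3.637500, f(m) = 2.731406 > 0 → root in [3.230000, 3.637500]
step 4: m = 3.433750, f(m) = 1.290639 > 0 → root in [3.230000, 3.433750]

[3.23000, 3.43375]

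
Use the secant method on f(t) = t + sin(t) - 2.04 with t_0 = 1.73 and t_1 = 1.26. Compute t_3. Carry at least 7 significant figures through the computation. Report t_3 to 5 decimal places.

1.13535

f(t_0) = 0.677354, f(t_1) = 0.172090
t_2 = 1.260000 - (0.172090)·(1.260000 - 1.730000)/(0.172090 - (0.677354)) = 1.099920; f(t_2) = -0.048909
t_3 = 1.099920 - (-0.048909)·(1.099920 - 1.260000)/(-0.048909 - (0.172090)) = 1.135347; f(t_3) = 0.002028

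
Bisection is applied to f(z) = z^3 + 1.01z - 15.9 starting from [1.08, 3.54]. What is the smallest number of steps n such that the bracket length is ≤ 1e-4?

Initial width b − a = 3.54 − 1.08 = 2.460000.
After n steps the width is (b−a)/2^n; need (b−a)/2^n ≤ 1e-4.
So n ≥ log₂(2.460000/1e-4) = log₂(24600.0000) ≈ 14.5864.
Hence n = 15.

15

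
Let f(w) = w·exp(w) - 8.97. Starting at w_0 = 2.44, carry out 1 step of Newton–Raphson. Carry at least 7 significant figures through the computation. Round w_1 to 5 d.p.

Newton update: w ← w − f(w)/f'(w).
f'(w) = (w + 1)·exp(w)
w_0 = 2.440000: f = 19.024219, f' = 39.467260 → w_1 = 2.440000 - (19.024219)/(39.467260) = 1.957975

1.95797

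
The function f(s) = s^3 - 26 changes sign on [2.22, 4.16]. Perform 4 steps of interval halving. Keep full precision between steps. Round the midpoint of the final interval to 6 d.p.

f(2.220000) = -15.058952, f(4.160000) = 45.991296 (opposite signs)
step 1: m = 3.190000, f(m) = 6.461759 > 0 → root in [2.220000, 3.190000]
step 2: m = 2.705000, f(m) = -6.207447 < 0 → root in [2.705000, 3.190000]
step 3: m = 2.947500, f(m) = -0.392838 < 0 → root in [2.947500, 3.190000]
step 4: m = 3.068750, f(m) = 2.899114 > 0 → root in [2.947500, 3.068750]
Midpoint of [2.947500, 3.068750] = 3.008125

3.008125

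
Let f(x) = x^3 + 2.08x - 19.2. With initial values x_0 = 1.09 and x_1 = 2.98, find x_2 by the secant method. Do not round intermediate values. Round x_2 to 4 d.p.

f(x_0) = -15.637771, f(x_1) = 13.461992
x_2 = 2.980000 - (13.461992)·(2.980000 - 1.090000)/(13.461992 - (-15.637771)) = 2.105657; f(x_2) = -5.484185

2.1057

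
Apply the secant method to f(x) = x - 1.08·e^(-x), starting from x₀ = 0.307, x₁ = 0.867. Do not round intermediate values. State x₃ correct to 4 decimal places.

0.5947

f(x_0) = -0.487503, f(x_1) = 0.413173
x_2 = 0.867000 - (0.413173)·(0.867000 - 0.307000)/(0.413173 - (-0.487503)) = 0.610107; f(x_2) = 0.023352
x_3 = 0.610107 - (0.023352)·(0.610107 - 0.867000)/(0.023352 - (0.413173)) = 0.594719; f(x_3) = -0.001136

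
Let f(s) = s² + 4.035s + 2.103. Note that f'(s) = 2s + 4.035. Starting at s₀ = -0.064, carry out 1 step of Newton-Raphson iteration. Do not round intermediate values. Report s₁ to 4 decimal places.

-0.5372

Newton update: s ← s − f(s)/f'(s).
s_0 = -0.064000: f = 1.848856, f' = 3.907000 → s_1 = -0.064000 - (1.848856)/(3.907000) = -0.537216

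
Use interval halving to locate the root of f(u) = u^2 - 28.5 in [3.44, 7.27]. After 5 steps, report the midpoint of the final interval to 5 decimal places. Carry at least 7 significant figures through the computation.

5.29516

f(3.440000) = -16.666400, f(7.270000) = 24.352900 (opposite signs)
step 1: m = 5.355000, f(m) = 0.176025 > 0 → root in [3.440000, 5.355000]
step 2: m = 4.397500, f(m) = -9.161994 < 0 → root in [4.397500, 5.355000]
step 3: m = 4.876250, f(m) = -4.722186 < 0 → root in [4.876250, 5.355000]
step 4: m = 5.115625, f(m) = -2.330381 < 0 → root in [5.115625, 5.355000]
step 5: m = 5.235312, f(m) = -1.091503 < 0 → root in [5.235312, 5.355000]
Midpoint of [5.235312, 5.355000] = 5.295156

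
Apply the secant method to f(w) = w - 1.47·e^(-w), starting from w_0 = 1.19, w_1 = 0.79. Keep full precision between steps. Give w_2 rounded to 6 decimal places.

f(w_0) = 0.742795, f(w_1) = 0.122848
w_2 = 0.790000 - (0.122848)·(0.790000 - 1.190000)/(0.122848 - (0.742795)) = 0.710736; f(w_2) = -0.011449

0.710736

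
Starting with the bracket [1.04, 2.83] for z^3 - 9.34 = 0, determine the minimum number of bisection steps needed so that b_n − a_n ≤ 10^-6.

21

Initial width b − a = 2.83 − 1.04 = 1.790000.
After n steps the width is (b−a)/2^n; need (b−a)/2^n ≤ 10^-6.
So n ≥ log₂(1.790000/10^-6) = log₂(1790000.0000) ≈ 20.7715.
Hence n = 21.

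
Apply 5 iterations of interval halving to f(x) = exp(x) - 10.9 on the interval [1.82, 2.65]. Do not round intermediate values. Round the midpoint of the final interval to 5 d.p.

f(1.820000) = -4.728142, f(2.650000) = 3.254039 (opposite signs)
step 1: m = 2.235000, f(m) = -1.553518 < 0 → root in [2.235000, 2.650000]
step 2: m = 2.442500, f(m) = 0.601759 > 0 → root in [2.235000, 2.442500]
step 3: m = 2.338750, f(m) = -0.531732 < 0 → root in [2.338750, 2.442500]
step 4: m = 2.390625, f(m) = 0.020317 > 0 → root in [2.338750, 2.390625]
step 5: m = 2.364688, f(m) = -0.259287 < 0 → root in [2.364688, 2.390625]
Midpoint of [2.364688, 2.390625] = 2.377656

2.37766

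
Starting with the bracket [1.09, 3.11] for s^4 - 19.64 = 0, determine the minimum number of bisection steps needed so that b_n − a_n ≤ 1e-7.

25

Initial width b − a = 3.11 − 1.09 = 2.020000.
After n steps the width is (b−a)/2^n; need (b−a)/2^n ≤ 1e-7.
So n ≥ log₂(2.020000/1e-7) = log₂(20200000.0000) ≈ 24.2679.
Hence n = 25.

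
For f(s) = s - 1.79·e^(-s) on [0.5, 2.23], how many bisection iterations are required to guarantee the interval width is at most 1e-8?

Initial width b − a = 2.23 − 0.5 = 1.730000.
After n steps the width is (b−a)/2^n; need (b−a)/2^n ≤ 1e-8.
So n ≥ log₂(1.730000/1e-8) = log₂(173000000.0000) ≈ 27.3662.
Hence n = 28.

28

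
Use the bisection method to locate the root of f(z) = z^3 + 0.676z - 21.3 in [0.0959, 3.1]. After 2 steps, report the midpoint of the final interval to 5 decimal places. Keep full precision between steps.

2.72449

f(0.095900) = -21.234290, f(3.100000) = 10.586600 (opposite signs)
step 1: m = 1.597950, f(m) = -16.139510 < 0 → root in [1.597950, 3.100000]
step 2: m = 2.348975, f(m) = -6.751192 < 0 → root in [2.348975, 3.100000]
Midpoint of [2.348975, 3.100000] = 2.724488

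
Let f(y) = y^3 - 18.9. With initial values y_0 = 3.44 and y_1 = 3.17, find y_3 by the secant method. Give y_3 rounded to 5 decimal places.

f(y_0) = 21.807584, f(y_1) = 12.955013
y_2 = 3.170000 - (12.955013)·(3.170000 - 3.440000)/(12.955013 - (21.807584)) = 2.774877; f(y_2) = 2.466395
y_3 = 2.774877 - (2.466395)·(2.774877 - 3.170000)/(2.466395 - (12.955013)) = 2.681964; f(y_3) = 0.391183

2.68196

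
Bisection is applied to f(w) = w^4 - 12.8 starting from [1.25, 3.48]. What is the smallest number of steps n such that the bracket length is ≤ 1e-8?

Initial width b − a = 3.48 − 1.25 = 2.230000.
After n steps the width is (b−a)/2^n; need (b−a)/2^n ≤ 1e-8.
So n ≥ log₂(2.230000/1e-8) = log₂(223000000.0000) ≈ 27.7325.
Hence n = 28.

28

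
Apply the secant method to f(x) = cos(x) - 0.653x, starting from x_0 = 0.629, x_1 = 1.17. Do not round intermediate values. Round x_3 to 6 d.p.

0.922807

f(x_0) = 0.397879, f(x_1) = -0.373858
x_2 = 1.170000 - (-0.373858)·(1.170000 - 0.629000)/(-0.373858 - (0.397879)) = 0.907920; f(x_2) = 0.022516
x_3 = 0.907920 - (0.022516)·(0.907920 - 1.170000)/(0.022516 - (-0.373858)) = 0.922807; f(x_3) = 0.000992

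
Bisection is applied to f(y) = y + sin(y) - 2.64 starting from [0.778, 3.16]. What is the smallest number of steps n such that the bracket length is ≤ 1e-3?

12

Initial width b − a = 3.16 − 0.778 = 2.382000.
After n steps the width is (b−a)/2^n; need (b−a)/2^n ≤ 1e-3.
So n ≥ log₂(2.382000/1e-3) = log₂(2382.0000) ≈ 11.2180.
Hence n = 12.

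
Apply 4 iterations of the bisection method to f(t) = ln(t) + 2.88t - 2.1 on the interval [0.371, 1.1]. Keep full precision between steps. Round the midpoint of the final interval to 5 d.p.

f(0.371000) = -2.023073, f(1.100000) = 1.163310 (opposite signs)
step 1: m = 0.735500, f(m) = -0.288965 < 0 → root in [0.735500, 1.100000]
step 2: m = 0.917750, f(m) = 0.457290 > 0 → root in [0.735500, 0.917750]
step 3: m = 0.826625, f(m) = 0.090276 > 0 → root in [0.735500, 0.826625]
step 4: m = 0.781062, f(m) = -0.097640 < 0 → root in [0.781062, 0.826625]
Midpoint of [0.781062, 0.826625] = 0.803844

0.80384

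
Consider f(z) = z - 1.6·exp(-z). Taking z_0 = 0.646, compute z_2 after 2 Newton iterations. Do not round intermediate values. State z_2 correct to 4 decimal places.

0.7533

f'(z) = 1 + 1.6·exp(-z)
z_0 = 0.646000: f = -0.192621, f' = 1.838621 → z_1 = 0.646000 - (-0.192621)/(1.838621) = 0.750764
z_1 = 0.750764: f = -0.004446, f' = 1.755209 → z_2 = 0.750764 - (-0.004446)/(1.755209) = 0.753297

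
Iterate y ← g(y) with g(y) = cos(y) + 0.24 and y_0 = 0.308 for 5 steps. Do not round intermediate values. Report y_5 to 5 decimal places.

y_1 = g(0.308000) = 1.192942
y_2 = g(1.192942) = 0.608927
y_3 = g(0.608927) = 1.060262
y_4 = g(1.060262) = 0.728643
y_5 = g(0.728643) = 0.986078

0.98608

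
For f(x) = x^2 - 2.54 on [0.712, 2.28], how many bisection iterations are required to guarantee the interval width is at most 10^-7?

24

Initial width b − a = 2.28 − 0.712 = 1.568000.
After n steps the width is (b−a)/2^n; need (b−a)/2^n ≤ 10^-7.
So n ≥ log₂(1.568000/10^-7) = log₂(15680000.0000) ≈ 23.9024.
Hence n = 24.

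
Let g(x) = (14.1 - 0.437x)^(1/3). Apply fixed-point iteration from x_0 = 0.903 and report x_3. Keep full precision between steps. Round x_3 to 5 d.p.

2.35561

x_1 = g(0.903000) = 2.393116
x_2 = g(2.393116) = 2.354598
x_3 = g(2.354598) = 2.355610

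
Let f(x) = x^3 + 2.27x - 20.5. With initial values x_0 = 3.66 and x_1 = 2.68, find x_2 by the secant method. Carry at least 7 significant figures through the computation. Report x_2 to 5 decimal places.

f(x_0) = 36.836096, f(x_1) = 4.832432
x_2 = 2.680000 - (4.832432)·(2.680000 - 3.660000)/(4.832432 - (36.836096)) = 2.532024; f(x_2) = 1.480863

2.53202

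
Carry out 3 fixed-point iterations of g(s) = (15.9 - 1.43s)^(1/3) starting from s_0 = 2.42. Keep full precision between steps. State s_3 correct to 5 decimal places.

2.32534

s_1 = g(2.420000) = 2.317038
s_2 = g(2.317038) = 2.326144
s_3 = g(2.326144) = 2.325341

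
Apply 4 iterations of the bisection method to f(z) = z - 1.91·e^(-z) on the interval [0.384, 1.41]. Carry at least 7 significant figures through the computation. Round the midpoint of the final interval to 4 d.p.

f(0.384000) = -0.916961, f(1.410000) = 0.943686 (opposite signs)
step 1: m = 0.897000, f(m) = 0.118119 > 0 → root in [0.384000, 0.897000]
step 2: m = 0.640500, f(m) = -0.366125 < 0 → root in [0.640500, 0.897000]
step 3: m = 0.768750, f(m) = -0.116711 < 0 → root in [0.768750, 0.897000]
step 4: m = 0.832875, f(m) = 0.002412 > 0 → root in [0.768750, 0.832875]
Midpoint of [0.768750, 0.832875] = 0.800813

0.8008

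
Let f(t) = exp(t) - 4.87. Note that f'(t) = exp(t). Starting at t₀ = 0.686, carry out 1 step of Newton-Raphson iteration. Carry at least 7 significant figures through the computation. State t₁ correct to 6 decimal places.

Newton update: t ← t − f(t)/f'(t).
t_0 = 0.686000: f = -2.884243, f' = 1.985757 → t_1 = 0.686000 - (-2.884243)/(1.985757) = 2.138466

2.138466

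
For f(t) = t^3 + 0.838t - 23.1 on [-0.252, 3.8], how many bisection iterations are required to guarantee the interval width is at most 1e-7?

Initial width b − a = 3.8 − -0.252 = 4.052000.
After n steps the width is (b−a)/2^n; need (b−a)/2^n ≤ 1e-7.
So n ≥ log₂(4.052000/1e-7) = log₂(40520000.0000) ≈ 25.2721.
Hence n = 26.

26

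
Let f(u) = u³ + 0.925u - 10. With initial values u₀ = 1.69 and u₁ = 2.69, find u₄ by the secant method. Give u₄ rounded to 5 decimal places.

2.01256

f(u_0) = -3.609941, f(u_1) = 11.953359
u_2 = 2.690000 - (11.953359)·(2.690000 - 1.690000)/(11.953359 - (-3.609941)) = 1.921952; f(u_2) = -1.122695
u_3 = 1.921952 - (-1.122695)·(1.921952 - 2.690000)/(-1.122695 - (11.953359)) = 1.987896; f(u_3) = -0.305569
u_4 = 1.987896 - (-0.305569)·(1.987896 - 1.921952)/(-0.305569 - (-1.122695)) = 2.012556; f(u_4) = 0.013232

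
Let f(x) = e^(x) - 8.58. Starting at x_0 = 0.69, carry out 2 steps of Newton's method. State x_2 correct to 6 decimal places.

3.151692

f'(x) = e^(x)
x_0 = 0.690000: f = -6.586284, f' = 1.993716 → x_1 = 0.690000 - (-6.586284)/(1.993716) = 3.993523
x_1 = 3.993523: f = 45.665643, f' = 54.245643 → x_2 = 3.993523 - (45.665643)/(54.245643) = 3.151692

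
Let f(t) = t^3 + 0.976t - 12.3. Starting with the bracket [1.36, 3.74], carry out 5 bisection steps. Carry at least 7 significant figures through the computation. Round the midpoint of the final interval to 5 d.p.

f(1.360000) = -8.457184, f(3.740000) = 43.663864 (opposite signs)
step 1: m = 2.550000, f(m) = 6.770175 > 0 → root in [1.360000, 2.550000]
step 2: m = 1.955000, f(m) = -2.919861 < 0 → root in [1.955000, 2.550000]
step 3: m = 2.252500, f(m) = 1.327076 > 0 → root in [1.955000, 2.252500]
step 4: m = 2.103750, f(m) = -0.936039 < 0 → root in [2.103750, 2.252500]
step 5: m = 2.178125, f(m) = 0.159373 > 0 → root in [2.103750, 2.178125]
Midpoint of [2.103750, 2.178125] = 2.140938

2.14094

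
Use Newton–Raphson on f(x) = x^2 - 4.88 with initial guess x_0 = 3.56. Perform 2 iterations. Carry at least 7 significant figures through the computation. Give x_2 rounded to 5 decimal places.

f'(x) = 2x
x_0 = 3.560000: f = 7.793600, f' = 7.120000 → x_1 = 3.560000 - (7.793600)/(7.120000) = 2.465393
x_1 = 2.465393: f = 1.198164, f' = 4.930787 → x_2 = 2.465393 - (1.198164)/(4.930787) = 2.222397

2.22240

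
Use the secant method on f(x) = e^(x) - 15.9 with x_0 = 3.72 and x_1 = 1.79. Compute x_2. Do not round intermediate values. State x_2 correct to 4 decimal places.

2.3322

f(x_0) = 25.364394, f(x_1) = -9.910548
x_2 = 1.790000 - (-9.910548)·(1.790000 - 3.720000)/(-9.910548 - (25.364394)) = 2.332236; f(x_2) = -5.599047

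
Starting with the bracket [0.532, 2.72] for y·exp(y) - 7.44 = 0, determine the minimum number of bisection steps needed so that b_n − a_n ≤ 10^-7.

Initial width b − a = 2.72 − 0.532 = 2.188000.
After n steps the width is (b−a)/2^n; need (b−a)/2^n ≤ 10^-7.
So n ≥ log₂(2.188000/10^-7) = log₂(21880000.0000) ≈ 24.3831.
Hence n = 25.

25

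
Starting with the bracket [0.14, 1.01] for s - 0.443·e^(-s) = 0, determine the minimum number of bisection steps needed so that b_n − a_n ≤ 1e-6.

20

Initial width b − a = 1.01 − 0.14 = 0.870000.
After n steps the width is (b−a)/2^n; need (b−a)/2^n ≤ 1e-6.
So n ≥ log₂(0.870000/1e-6) = log₂(870000.0000) ≈ 19.7307.
Hence n = 20.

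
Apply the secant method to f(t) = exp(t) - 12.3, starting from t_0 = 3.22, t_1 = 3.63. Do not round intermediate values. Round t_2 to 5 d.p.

f(t_0) = 12.728120, f(t_1) = 25.412817
t_2 = 3.630000 - (25.412817)·(3.630000 - 3.220000)/(25.412817 - (12.728120)) = 2.808596; f(t_2) = 4.286622

2.80860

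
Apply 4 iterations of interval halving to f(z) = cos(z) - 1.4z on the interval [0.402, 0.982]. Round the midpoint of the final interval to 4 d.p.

f(0.402000) = 0.357480, f(0.982000) = -0.819440 (opposite signs)
step 1: m = 0.692000, f(m) = -0.198829 < 0 → root in [0.402000, 0.692000]
step 2: m = 0.547000, f(m) = 0.088289 > 0 → root in [0.547000, 0.692000]
step 3: m = 0.619500, f(m) = -0.053131 < 0 → root in [0.547000, 0.619500]
step 4: m = 0.583250, f(m) = 0.018127 > 0 → root in [0.583250, 0.619500]
Midpoint of [0.583250, 0.619500] = 0.601375

0.6014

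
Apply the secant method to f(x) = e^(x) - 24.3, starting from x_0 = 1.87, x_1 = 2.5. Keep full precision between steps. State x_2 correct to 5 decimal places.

f(x_0) = -17.811704, f(x_1) = -12.117506
x_2 = 2.500000 - (-12.117506)·(2.500000 - 1.870000)/(-12.117506 - (-17.811704)) = 3.840668; f(x_2) = 22.256567

3.84067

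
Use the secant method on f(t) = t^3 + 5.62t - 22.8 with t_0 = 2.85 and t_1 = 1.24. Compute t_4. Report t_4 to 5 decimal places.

Secant update: t_(k+1) = t_k − f(t_k)·(t_k − t_(k-1))/(f(t_k) − f(t_(k-1))).
f(t_0) = 16.366125, f(t_1) = -13.924576
t_2 = 1.240000 - (-13.924576)·(1.240000 - 2.850000)/(-13.924576 - (16.366125)) = 1.980114; f(t_2) = -3.908029
t_3 = 1.980114 - (-3.908029)·(1.980114 - 1.240000)/(-3.908029 - (-13.924576)) = 2.268875; f(t_3) = 1.630771
t_4 = 2.268875 - (1.630771)·(2.268875 - 1.980114)/(1.630771 - (-3.908029)) = 2.183856; f(t_4) = -0.111429

2.18386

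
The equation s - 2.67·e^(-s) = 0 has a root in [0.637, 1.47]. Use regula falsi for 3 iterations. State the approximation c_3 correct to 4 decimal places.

False-position update: c = (a·f(b) − b·f(a))/(f(b) − f(a)); replace the endpoint whose sign matches f(c).
f(0.637000) = -0.775101, f(1.470000) = 0.856099
step 1: c = 1.032818, f(c) = 0.082293 > 0 → new bracket [0.637000, 1.032818]
step 2: c = 0.994828, f(c) = 0.007496 > 0 → new bracket [0.637000, 0.994828]
step 3: c = 0.991400, f(c) = 0.000679 > 0 → new bracket [0.637000, 0.991400]

0.9914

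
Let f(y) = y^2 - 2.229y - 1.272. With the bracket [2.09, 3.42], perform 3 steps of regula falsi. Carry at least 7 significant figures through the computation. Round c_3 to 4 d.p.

False-position update: c = (a·f(b) − b·f(a))/(f(b) − f(a)); replace the endpoint whose sign matches f(c).
f(2.090000) = -1.562510, f(3.420000) = 2.801220
step 1: c = 2.566230, f(c) = -0.406591 < 0 → new bracket [2.566230, 3.420000]
step 2: c = 2.674445, f(c) = -0.080681 < 0 → new bracket [2.674445, 3.420000]
step 3: c = 2.695318, f(c) = -0.015126 < 0 → new bracket [2.695318, 3.420000]

2.6953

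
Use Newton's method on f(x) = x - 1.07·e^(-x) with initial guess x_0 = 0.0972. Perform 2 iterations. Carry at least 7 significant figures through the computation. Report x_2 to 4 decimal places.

0.5915

Newton update: x ← x − f(x)/f'(x).
f'(x) = 1 + 1.07·e^(-x)
x_0 = 0.097200: f = -0.873691, f' = 1.970891 → x_1 = 0.097200 - (-0.873691)/(1.970891) = 0.540497
x_1 = 0.540497: f = -0.082733, f' = 1.623231 → x_2 = 0.540497 - (-0.082733)/(1.623231) = 0.591466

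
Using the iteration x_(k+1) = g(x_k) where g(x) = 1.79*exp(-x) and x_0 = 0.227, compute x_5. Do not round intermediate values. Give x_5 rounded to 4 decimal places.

1.0239

x_1 = g(0.227000) = 1.426488
x_2 = g(1.426488) = 0.429870
x_3 = g(0.429870) = 1.164563
x_4 = g(1.164563) = 0.558586
x_5 = g(0.558586) = 1.023911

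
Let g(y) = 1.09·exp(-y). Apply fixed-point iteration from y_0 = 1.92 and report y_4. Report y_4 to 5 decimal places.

0.70871

y_1 = g(1.920000) = 0.159802
y_2 = g(0.159802) = 0.929021
y_3 = g(0.929021) = 0.430485
y_4 = g(0.430485) = 0.708711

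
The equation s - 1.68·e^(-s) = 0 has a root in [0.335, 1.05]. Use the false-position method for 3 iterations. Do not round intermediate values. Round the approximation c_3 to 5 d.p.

0.77470

False-position update: c = (a·f(b) − b·f(a))/(f(b) − f(a)); replace the endpoint whose sign matches f(c).
f(0.335000) = -0.866768, f(1.050000) = 0.462105
step 1: c = 0.801365, f(c) = 0.047521 > 0 → new bracket [0.335000, 0.801365]
step 2: c = 0.777125, f(c) = 0.004785 > 0 → new bracket [0.335000, 0.777125]
step 3: c = 0.774697, f(c) = 0.000481 > 0 → new bracket [0.335000, 0.774697]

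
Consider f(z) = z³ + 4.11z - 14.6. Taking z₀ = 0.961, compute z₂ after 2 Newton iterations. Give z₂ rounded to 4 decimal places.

Newton update: z ← z − f(z)/f'(z).
f'(z) = 3z² + 4.11
z_0 = 0.961000: f = -9.762786, f' = 6.880563 → z_1 = 0.961000 - (-9.762786)/(6.880563) = 2.379894
z_1 = 2.379894: f = 8.660825, f' = 21.101680 → z_2 = 2.379894 - (8.660825)/(21.101680) = 1.969461

1.9695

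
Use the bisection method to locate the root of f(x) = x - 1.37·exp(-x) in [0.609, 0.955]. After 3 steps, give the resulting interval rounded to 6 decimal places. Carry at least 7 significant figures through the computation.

f(0.609000) = -0.136135, f(0.955000) = 0.427807 (opposite signs)
step 1: m = 0.782000, f(m) = 0.155239 > 0 → root in [0.609000, 0.782000]
step 2: m = 0.695500, f(m) = 0.012110 > 0 → root in [0.609000, 0.695500]
step 3: m = 0.652250, f(m) = -0.061345 < 0 → root in [0.652250, 0.695500]

[0.652250, 0.695500]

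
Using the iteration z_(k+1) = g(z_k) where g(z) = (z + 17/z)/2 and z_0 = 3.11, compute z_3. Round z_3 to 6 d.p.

z_1 = g(3.110000) = 4.288119
z_2 = g(4.288119) = 4.126281
z_3 = g(4.126281) = 4.123107

4.123107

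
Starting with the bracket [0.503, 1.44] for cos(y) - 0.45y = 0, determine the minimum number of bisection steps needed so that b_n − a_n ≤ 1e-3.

Initial width b − a = 1.44 − 0.503 = 0.937000.
After n steps the width is (b−a)/2^n; need (b−a)/2^n ≤ 1e-3.
So n ≥ log₂(0.937000/1e-3) = log₂(937.0000) ≈ 9.8719.
Hence n = 10.

10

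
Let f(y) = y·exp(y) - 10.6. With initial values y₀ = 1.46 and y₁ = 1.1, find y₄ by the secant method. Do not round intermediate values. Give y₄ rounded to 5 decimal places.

1.76946

Secant update: y_(k+1) = y_k − f(y_k)·(y_k − y_(k-1))/(f(y_k) − f(y_(k-1))).
f(y_0) = -4.313299, f(y_1) = -7.295417
y_2 = 1.100000 - (-7.295417)·(1.100000 - 1.460000)/(-7.295417 - (-4.313299)) = 1.980700; f(y_2) = 3.755737
y_3 = 1.980700 - (3.755737)·(1.980700 - 1.100000)/(3.755737 - (-7.295417)) = 1.681394; f(y_3) = -1.565807
y_4 = 1.681394 - (-1.565807)·(1.681394 - 1.980700)/(-1.565807 - (3.755737)) = 1.769461; f(y_4) = -0.217349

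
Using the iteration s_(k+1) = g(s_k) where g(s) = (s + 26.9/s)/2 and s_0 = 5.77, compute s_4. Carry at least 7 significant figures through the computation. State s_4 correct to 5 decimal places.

s_1 = g(5.770000) = 5.216023
s_2 = g(5.216023) = 5.186604
s_3 = g(5.186604) = 5.186521
s_4 = g(5.186521) = 5.186521

5.18652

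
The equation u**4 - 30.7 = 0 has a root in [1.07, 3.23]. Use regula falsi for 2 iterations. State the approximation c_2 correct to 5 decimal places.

f(1.070000) = -29.389204, f(3.230000) = 78.145402
step 1: c = 1.660328, f(c) = -23.100667 < 0 → new bracket [1.660328, 3.230000]
step 2: c = 2.018470, f(c) = -14.100724 < 0 → new bracket [2.018470, 3.230000]

2.01847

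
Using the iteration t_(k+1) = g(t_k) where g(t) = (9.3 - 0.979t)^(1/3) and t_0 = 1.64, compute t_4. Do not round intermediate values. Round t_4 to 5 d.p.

1.94805

t_1 = g(1.640000) = 1.974205
t_2 = g(1.974205) = 1.945816
t_3 = g(1.945816) = 1.948260
t_4 = g(1.948260) = 1.948050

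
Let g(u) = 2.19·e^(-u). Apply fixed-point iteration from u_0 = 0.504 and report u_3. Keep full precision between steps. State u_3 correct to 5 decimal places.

1.22217

u_1 = g(0.504000) = 1.323000
u_2 = g(1.323000) = 0.583274
u_3 = g(0.583274) = 1.222169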